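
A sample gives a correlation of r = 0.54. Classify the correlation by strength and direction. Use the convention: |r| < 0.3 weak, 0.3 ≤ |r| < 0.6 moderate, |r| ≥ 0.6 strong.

moderate positive

r = 0.54 > 0 so the relationship is positive.
|r| = 0.54, which falls in the moderate range.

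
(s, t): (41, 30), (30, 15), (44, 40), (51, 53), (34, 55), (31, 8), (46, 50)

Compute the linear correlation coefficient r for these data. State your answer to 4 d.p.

n = 7, Σs = 277, Σt = 251, Σs² = 11351, Σt² = 11123, Σst = 10561
nΣst − ΣsΣt = 73927 − 69527 = 4400
nΣs² − (Σs)² = 79457 − 76729 = 2728; nΣt² − (Σt)² = 77861 − 63001 = 14860
r = 4400 / √(2728 × 14860) = 4400 / 6366.9522 ≈ 0.6911

0.6911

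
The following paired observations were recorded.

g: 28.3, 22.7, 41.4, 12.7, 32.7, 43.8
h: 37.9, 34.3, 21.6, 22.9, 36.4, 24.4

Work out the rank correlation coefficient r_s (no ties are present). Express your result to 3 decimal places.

Rank g: 3, 2, 5, 1, 4, 6
Rank h: 6, 4, 1, 2, 5, 3
d = rank(g) − rank(h): -3, -2, 4, -1, -1, 3; Σd² = 40
ρ = 1 − 6Σd² / [n(n²−1)] = 1 − 6×40 / (6×35) = 1 − 240/210 ≈ -0.143

-0.143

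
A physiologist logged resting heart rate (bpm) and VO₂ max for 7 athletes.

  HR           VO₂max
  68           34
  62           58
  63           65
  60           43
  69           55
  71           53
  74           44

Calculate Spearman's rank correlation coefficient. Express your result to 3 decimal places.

Rank HR: 4, 2, 3, 1, 5, 6, 7
Rank VO₂max: 1, 6, 7, 2, 5, 4, 3
d = rank(HR) − rank(VO₂max): 3, -4, -4, -1, 0, 2, 4; Σd² = 62
ρ = 1 − 6Σd² / [n(n²−1)] = 1 − 6×62 / (7×48) = 1 − 372/336 ≈ -0.107

-0.107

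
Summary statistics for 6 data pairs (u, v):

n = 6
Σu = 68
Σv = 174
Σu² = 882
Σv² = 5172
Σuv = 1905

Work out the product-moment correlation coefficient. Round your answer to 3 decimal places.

r = (nΣuv − ΣuΣv) / √[(nΣu² − (Σu)²)(nΣv² − (Σv)²)]
Numerator: 6×1905 − 68×174 = -402
Denominator: √[(5292 − 4624)(31032 − 30276)] = √[668 × 756] = 710.6391
r = -402 / 710.6391 ≈ -0.566

-0.566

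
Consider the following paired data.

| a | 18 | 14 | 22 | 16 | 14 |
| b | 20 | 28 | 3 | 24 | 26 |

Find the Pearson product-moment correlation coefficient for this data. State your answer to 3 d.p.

n = 5, Σa = 84, Σb = 101, Σa² = 1456, Σb² = 2445, Σab = 1566
nΣab − ΣaΣb = 7830 − 8484 = -654
nΣa² − (Σa)² = 7280 − 7056 = 224; nΣb² − (Σb)² = 12225 − 10201 = 2024
r = -654 / √(224 × 2024) = -654 / 673.3320 ≈ -0.971

-0.971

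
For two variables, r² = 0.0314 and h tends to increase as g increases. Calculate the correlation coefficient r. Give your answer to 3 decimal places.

|r| = √0.0314 = 0.177
The association is positive, so r = 0.177.

0.177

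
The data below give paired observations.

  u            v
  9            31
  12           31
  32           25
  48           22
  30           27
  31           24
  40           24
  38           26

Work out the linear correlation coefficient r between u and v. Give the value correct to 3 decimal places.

n = 8, Σu = 240, Σv = 210, Σu² = 8458, Σv² = 5588, Σuv = 6009
nΣuv − ΣuΣv = 48072 − 50400 = -2328
nΣu² − (Σu)² = 67664 − 57600 = 10064; nΣv² − (Σv)² = 44704 − 44100 = 604
r = -2328 / √(10064 × 604) = -2328 / 2465.4931 ≈ -0.944

-0.944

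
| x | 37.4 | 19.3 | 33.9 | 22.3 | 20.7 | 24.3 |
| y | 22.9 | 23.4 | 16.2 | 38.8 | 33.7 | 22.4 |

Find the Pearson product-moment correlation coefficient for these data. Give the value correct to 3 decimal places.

n = 6, Σx = 157.9, Σy = 157.4, Σx² = 4436.73, Σy² = 4477.3, Σxy = 3964.41
nΣxy − ΣxΣy = 23786.46 − 24853.46 = -1067
nΣx² − (Σx)² = 26620.38 − 24932.41 = 1687.97; nΣy² − (Σy)² = 26863.8 − 24774.76 = 2089.04
r = -1067 / √(1687.97 × 2089.04) = -1067 / 1877.8277 ≈ -0.568

-0.568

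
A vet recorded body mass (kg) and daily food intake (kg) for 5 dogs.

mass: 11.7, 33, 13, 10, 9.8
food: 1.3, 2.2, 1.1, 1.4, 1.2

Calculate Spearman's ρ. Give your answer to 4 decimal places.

Rank mass: 3, 5, 4, 2, 1
Rank food: 3, 5, 1, 4, 2
d = rank(mass) − rank(food): 0, 0, 3, -2, -1; Σd² = 14
ρ = 1 − 6Σd² / [n(n²−1)] = 1 − 6×14 / (5×24) = 1 − 84/120 ≈ 0.3000

0.3000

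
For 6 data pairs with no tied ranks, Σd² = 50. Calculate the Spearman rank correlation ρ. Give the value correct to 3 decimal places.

ρ = 1 − 6Σd² / [n(n²−1)] = 1 − 6×50 / (6×35)
  = 1 − 300/210 = 1 − 1.4286 ≈ -0.429

-0.429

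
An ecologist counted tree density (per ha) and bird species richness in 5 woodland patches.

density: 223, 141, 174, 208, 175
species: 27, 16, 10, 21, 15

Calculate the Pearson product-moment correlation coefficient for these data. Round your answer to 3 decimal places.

0.743

n = 5, Σx = 921, Σy = 89, Σx² = 173775, Σy² = 1751, Σxy = 17010
nΣxy − ΣxΣy = 85050 − 81969 = 3081
nΣx² − (Σx)² = 868875 − 848241 = 20634; nΣy² − (Σy)² = 8755 − 7921 = 834
r = 3081 / √(20634 × 834) = 3081 / 4148.3438 ≈ 0.743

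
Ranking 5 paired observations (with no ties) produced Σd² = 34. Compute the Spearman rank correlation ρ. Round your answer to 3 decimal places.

-0.700

ρ = 1 − 6Σd² / [n(n²−1)] = 1 − 6×34 / (5×24)
  = 1 − 204/120 = 1 − 1.7000 ≈ -0.700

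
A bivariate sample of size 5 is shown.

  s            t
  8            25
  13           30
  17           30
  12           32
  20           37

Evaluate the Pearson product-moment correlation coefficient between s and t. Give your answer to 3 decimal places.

0.848

n = 5, Σs = 70, Σt = 154, Σs² = 1066, Σt² = 4818, Σst = 2224
nΣst − ΣsΣt = 11120 − 10780 = 340
nΣs² − (Σs)² = 5330 − 4900 = 430; nΣt² − (Σt)² = 24090 − 23716 = 374
r = 340 / √(430 × 374) = 340 / 401.0237 ≈ 0.848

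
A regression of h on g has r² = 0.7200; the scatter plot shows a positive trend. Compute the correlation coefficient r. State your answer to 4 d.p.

|r| = √0.7200 = 0.8485
The association is positive, so r = 0.8485.

0.8485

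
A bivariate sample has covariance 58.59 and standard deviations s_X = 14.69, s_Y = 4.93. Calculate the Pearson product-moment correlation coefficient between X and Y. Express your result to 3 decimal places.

0.809

r = Cov(X,Y) / (s_X · s_Y) = 58.59 / (14.69 × 4.93)
  = 58.59 / 72.4217 ≈ 0.809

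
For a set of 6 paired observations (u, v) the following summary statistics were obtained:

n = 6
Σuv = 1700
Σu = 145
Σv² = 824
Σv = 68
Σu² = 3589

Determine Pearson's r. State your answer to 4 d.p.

r = (nΣuv − ΣuΣv) / √[(nΣu² − (Σu)²)(nΣv² − (Σv)²)]
Numerator: 6×1700 − 145×68 = 340
Denominator: √[(21534 − 21025)(4944 − 4624)] = √[509 × 320] = 403.5839
r = 340 / 403.5839 ≈ 0.8425

0.8425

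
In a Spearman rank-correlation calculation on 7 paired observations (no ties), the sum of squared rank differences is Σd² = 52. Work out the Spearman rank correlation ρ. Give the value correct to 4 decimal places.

ρ = 1 − 6Σd² / [n(n²−1)] = 1 − 6×52 / (7×48)
  = 1 − 312/336 = 1 − 0.92857 ≈ 0.0714

0.0714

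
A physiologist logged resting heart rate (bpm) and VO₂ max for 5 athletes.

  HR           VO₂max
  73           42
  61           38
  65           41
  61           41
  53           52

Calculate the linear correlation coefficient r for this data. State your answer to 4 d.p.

-0.5806

n = 5, Σx = 313, Σy = 214, Σx² = 19805, Σy² = 9274, Σxy = 13306
nΣxy − ΣxΣy = 66530 − 66982 = -452
nΣx² − (Σx)² = 99025 − 97969 = 1056; nΣy² − (Σy)² = 46370 − 45796 = 574
r = -452 / √(1056 × 574) = -452 / 778.5525 ≈ -0.5806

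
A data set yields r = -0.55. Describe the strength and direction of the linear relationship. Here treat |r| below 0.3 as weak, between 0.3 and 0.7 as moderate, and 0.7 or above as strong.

r = -0.55 < 0 so the relationship is negative.
|r| = 0.55, which falls in the moderate range.

moderate negative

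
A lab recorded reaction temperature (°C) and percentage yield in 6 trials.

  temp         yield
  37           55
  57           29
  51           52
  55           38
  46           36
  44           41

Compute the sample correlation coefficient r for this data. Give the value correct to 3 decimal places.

n = 6, Σx = 290, Σy = 251, Σx² = 14296, Σy² = 10991, Σxy = 11890
nΣxy − ΣxΣy = 71340 − 72790 = -1450
nΣx² − (Σx)² = 85776 − 84100 = 1676; nΣy² − (Σy)² = 65946 − 63001 = 2945
r = -1450 / √(1676 × 2945) = -1450 / 2221.6705 ≈ -0.653

-0.653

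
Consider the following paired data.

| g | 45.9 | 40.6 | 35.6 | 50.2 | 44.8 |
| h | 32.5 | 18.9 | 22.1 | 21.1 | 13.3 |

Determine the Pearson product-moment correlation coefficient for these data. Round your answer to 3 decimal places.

n = 5, Σg = 217.1, Σh = 107.9, Σg² = 9549.61, Σh² = 2523.97, Σgh = 4700.91
nΣgh − ΣgΣh = 23504.55 − 23425.09 = 79.46
nΣg² − (Σg)² = 47748.05 − 47132.41 = 615.64; nΣh² − (Σh)² = 12619.85 − 11642.41 = 977.44
r = 79.46 / √(615.64 × 977.44) = 79.46 / 775.7262 ≈ 0.102

0.102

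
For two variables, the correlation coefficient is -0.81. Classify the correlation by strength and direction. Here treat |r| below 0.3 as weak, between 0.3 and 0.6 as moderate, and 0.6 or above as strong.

r = -0.81 < 0 so the relationship is negative.
|r| = 0.81, which falls in the strong range.

strong negative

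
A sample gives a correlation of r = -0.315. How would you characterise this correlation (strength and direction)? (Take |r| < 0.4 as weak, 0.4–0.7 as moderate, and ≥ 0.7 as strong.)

r = -0.315 < 0 so the relationship is negative.
|r| = 0.315, which falls in the weak range.

weak negative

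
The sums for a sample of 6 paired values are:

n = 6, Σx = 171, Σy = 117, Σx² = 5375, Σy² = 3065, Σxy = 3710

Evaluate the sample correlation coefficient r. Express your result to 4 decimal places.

r = (nΣxy − ΣxΣy) / √[(nΣx² − (Σx)²)(nΣy² − (Σy)²)]
Numerator: 6×3710 − 171×117 = 2253
Denominator: √[(32250 − 29241)(18390 − 13689)] = √[3009 × 4701] = 3761.0250
r = 2253 / 3761.0250 ≈ 0.5990

0.5990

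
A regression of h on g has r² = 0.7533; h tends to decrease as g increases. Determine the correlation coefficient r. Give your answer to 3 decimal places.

|r| = √0.7533 = 0.868
The association is negative, so r = −0.868.

-0.868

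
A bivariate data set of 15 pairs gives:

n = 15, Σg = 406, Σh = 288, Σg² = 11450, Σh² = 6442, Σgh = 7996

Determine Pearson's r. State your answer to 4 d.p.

r = (nΣgh − ΣgΣh) / √[(nΣg² − (Σg)²)(nΣh² − (Σh)²)]
Numerator: 15×7996 − 406×288 = 3012
Denominator: √[(171750 − 164836)(96630 − 82944)] = √[6914 × 13686] = 9727.5384
r = 3012 / 9727.5384 ≈ 0.3096

0.3096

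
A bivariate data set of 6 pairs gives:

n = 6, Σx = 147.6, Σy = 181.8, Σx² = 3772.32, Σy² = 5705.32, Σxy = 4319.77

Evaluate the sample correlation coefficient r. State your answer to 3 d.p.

r = (nΣxy − ΣxΣy) / √[(nΣx² − (Σx)²)(nΣy² − (Σy)²)]
Numerator: 6×4319.77 − 147.6×181.8 = -915.06
Denominator: √[(22633.92 − 21785.76)(34231.92 − 33051.24)] = √[848.16 × 1180.68] = 1000.7025
r = -915.06 / 1000.7025 ≈ -0.914

-0.914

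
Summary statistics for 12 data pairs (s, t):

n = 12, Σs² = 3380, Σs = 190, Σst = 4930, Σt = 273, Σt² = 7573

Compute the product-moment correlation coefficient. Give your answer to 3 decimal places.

r = (nΣst − ΣsΣt) / √[(nΣs² − (Σs)²)(nΣt² − (Σt)²)]
Numerator: 12×4930 − 190×273 = 7290
Denominator: √[(40560 − 36100)(90876 − 74529)] = √[4460 × 16347] = 8538.5959
r = 7290 / 8538.5959 ≈ 0.854

0.854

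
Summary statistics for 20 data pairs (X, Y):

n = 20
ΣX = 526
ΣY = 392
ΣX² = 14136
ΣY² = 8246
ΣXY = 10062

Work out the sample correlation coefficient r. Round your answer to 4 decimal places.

r = (nΣXY − ΣXΣY) / √[(nΣX² − (ΣX)²)(nΣY² − (ΣY)²)]
Numerator: 20×10062 − 526×392 = -4952
Denominator: √[(282720 − 276676)(164920 − 153664)] = √[6044 × 11256] = 8248.1067
r = -4952 / 8248.1067 ≈ -0.6004

-0.6004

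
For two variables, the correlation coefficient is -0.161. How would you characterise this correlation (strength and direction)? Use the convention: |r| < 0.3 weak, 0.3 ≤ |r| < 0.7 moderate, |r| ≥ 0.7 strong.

r = -0.161 < 0 so the relationship is negative.
|r| = 0.161, which falls in the weak range.

weak negative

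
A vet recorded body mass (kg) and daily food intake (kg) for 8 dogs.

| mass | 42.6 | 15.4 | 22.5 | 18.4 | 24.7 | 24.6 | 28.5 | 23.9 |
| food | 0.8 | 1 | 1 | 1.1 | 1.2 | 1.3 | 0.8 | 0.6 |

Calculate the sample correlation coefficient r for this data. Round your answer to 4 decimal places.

n = 8, Σx = 200.6, Σy = 7.8, Σx² = 5495.44, Σy² = 7.98, Σxy = 190.98
nΣxy − ΣxΣy = 1527.84 − 1564.68 = -36.84
nΣx² − (Σx)² = 43963.52 − 40240.36 = 3723.16; nΣy² − (Σy)² = 63.84 − 60.84 = 3
r = -36.84 / √(3723.16 × 3) = -36.84 / 105.6858 ≈ -0.3486

-0.3486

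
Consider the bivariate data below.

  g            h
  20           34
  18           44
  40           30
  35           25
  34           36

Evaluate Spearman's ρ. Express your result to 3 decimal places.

Rank g: 2, 1, 5, 4, 3
Rank h: 3, 5, 2, 1, 4
d = rank(g) − rank(h): -1, -4, 3, 3, -1; Σd² = 36
ρ = 1 − 6Σd² / [n(n²−1)] = 1 − 6×36 / (5×24) = 1 − 216/120 ≈ -0.800

-0.800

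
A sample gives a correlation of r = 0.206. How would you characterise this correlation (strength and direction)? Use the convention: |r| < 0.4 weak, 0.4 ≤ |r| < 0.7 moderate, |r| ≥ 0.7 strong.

weak positive

r = 0.206 > 0 so the relationship is positive.
|r| = 0.206, which falls in the weak range.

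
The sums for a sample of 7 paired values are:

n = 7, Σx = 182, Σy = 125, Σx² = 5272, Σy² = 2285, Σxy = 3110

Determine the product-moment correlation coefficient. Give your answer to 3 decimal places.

-0.829

r = (nΣxy − ΣxΣy) / √[(nΣx² − (Σx)²)(nΣy² − (Σy)²)]
Numerator: 7×3110 − 182×125 = -980
Denominator: √[(36904 − 33124)(15995 − 15625)] = √[3780 × 370] = 1182.6242
r = -980 / 1182.6242 ≈ -0.829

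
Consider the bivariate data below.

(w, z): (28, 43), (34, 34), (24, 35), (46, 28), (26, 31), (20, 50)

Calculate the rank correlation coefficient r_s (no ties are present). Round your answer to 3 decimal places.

Rank w: 4, 5, 2, 6, 3, 1
Rank z: 5, 3, 4, 1, 2, 6
d = rank(w) − rank(z): -1, 2, -2, 5, 1, -5; Σd² = 60
ρ = 1 − 6Σd² / [n(n²−1)] = 1 − 6×60 / (6×35) = 1 − 360/210 ≈ -0.714

-0.714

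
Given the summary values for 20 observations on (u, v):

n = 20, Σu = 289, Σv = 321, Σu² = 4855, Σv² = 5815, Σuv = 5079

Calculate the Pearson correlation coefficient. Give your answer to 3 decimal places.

r = (nΣuv − ΣuΣv) / √[(nΣu² − (Σu)²)(nΣv² − (Σv)²)]
Numerator: 20×5079 − 289×321 = 8811
Denominator: √[(97100 − 83521)(116300 − 103041)] = √[13579 × 13259] = 13418.0461
r = 8811 / 13418.0461 ≈ 0.657

0.657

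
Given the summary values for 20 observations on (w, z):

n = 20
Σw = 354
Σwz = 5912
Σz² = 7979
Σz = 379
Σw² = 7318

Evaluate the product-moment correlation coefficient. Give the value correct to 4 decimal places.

-0.8696

r = (nΣwz − ΣwΣz) / √[(nΣw² − (Σw)²)(nΣz² − (Σz)²)]
Numerator: 20×5912 − 354×379 = -15926
Denominator: √[(146360 − 125316)(159580 − 143641)] = √[21044 × 15939] = 18314.4838
r = -15926 / 18314.4838 ≈ -0.8696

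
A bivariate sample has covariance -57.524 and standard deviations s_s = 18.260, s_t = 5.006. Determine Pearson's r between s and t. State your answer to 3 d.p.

-0.629

r = Cov(s,t) / (s_s · s_t) = -57.524 / (18.260 × 5.006)
  = -57.524 / 91.4096 ≈ -0.629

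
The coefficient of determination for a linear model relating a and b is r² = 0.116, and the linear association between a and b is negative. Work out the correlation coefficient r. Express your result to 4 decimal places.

-0.3406

|r| = √0.116 = 0.3406
The association is negative, so r = −0.3406.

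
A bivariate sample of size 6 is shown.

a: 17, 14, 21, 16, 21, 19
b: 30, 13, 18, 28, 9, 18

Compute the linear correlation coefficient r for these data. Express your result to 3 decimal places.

-0.335

n = 6, Σa = 108, Σb = 116, Σa² = 1984, Σb² = 2582, Σab = 2049
nΣab − ΣaΣb = 12294 − 12528 = -234
nΣa² − (Σa)² = 11904 − 11664 = 240; nΣb² − (Σb)² = 15492 − 13456 = 2036
r = -234 / √(240 × 2036) = -234 / 699.0279 ≈ -0.335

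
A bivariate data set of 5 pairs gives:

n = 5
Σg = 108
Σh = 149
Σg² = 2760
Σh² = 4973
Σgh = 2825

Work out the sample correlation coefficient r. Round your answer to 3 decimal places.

-0.825

r = (nΣgh − ΣgΣh) / √[(nΣg² − (Σg)²)(nΣh² − (Σh)²)]
Numerator: 5×2825 − 108×149 = -1967
Denominator: √[(13800 − 11664)(24865 − 22201)] = √[2136 × 2664] = 2385.4358
r = -1967 / 2385.4358 ≈ -0.825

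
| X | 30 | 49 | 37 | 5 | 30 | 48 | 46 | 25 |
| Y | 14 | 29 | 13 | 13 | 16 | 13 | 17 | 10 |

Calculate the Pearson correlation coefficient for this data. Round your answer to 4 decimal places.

n = 8, ΣX = 270, ΣY = 125, ΣX² = 10640, ΣY² = 2189, ΣXY = 4523
nΣXY − ΣXΣY = 36184 − 33750 = 2434
nΣX² − (ΣX)² = 85120 − 72900 = 12220; nΣY² − (ΣY)² = 17512 − 15625 = 1887
r = 2434 / √(12220 × 1887) = 2434 / 4801.9933 ≈ 0.5069

0.5069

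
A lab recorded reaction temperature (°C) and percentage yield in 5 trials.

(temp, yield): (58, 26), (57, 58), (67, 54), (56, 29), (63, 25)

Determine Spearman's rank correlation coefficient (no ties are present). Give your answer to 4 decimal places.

Rank temp: 3, 2, 5, 1, 4
Rank yield: 2, 5, 4, 3, 1
d = rank(temp) − rank(yield): 1, -3, 1, -2, 3; Σd² = 24
ρ = 1 − 6Σd² / [n(n²−1)] = 1 − 6×24 / (5×24) = 1 − 144/120 ≈ -0.2000

-0.2000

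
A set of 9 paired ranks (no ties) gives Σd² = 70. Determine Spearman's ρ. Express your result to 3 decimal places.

ρ = 1 − 6Σd² / [n(n²−1)] = 1 − 6×70 / (9×80)
  = 1 − 420/720 = 1 − 0.5833 ≈ 0.417

0.417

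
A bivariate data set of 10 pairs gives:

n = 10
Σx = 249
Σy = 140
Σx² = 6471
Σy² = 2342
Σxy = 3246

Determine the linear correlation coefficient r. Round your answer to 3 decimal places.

r = (nΣxy − ΣxΣy) / √[(nΣx² − (Σx)²)(nΣy² − (Σy)²)]
Numerator: 10×3246 − 249×140 = -2400
Denominator: √[(64710 − 62001)(23420 − 19600)] = √[2709 × 3820] = 3216.8898
r = -2400 / 3216.8898 ≈ -0.746

-0.746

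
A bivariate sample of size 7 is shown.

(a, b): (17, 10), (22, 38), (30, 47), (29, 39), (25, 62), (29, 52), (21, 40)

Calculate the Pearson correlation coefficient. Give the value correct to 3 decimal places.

0.684

n = 7, Σa = 173, Σb = 288, Σa² = 4421, Σb² = 13422, Σab = 7445
nΣab − ΣaΣb = 52115 − 49824 = 2291
nΣa² − (Σa)² = 30947 − 29929 = 1018; nΣb² − (Σb)² = 93954 − 82944 = 11010
r = 2291 / √(1018 × 11010) = 2291 / 3347.8620 ≈ 0.684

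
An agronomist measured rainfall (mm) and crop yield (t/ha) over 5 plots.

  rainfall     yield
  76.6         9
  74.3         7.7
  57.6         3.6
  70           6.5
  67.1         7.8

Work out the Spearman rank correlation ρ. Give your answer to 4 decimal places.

0.7000

Rank rainfall: 5, 4, 1, 3, 2
Rank yield: 5, 3, 1, 2, 4
d = rank(rainfall) − rank(yield): 0, 1, 0, 1, -2; Σd² = 6
ρ = 1 − 6Σd² / [n(n²−1)] = 1 − 6×6 / (5×24) = 1 − 36/120 ≈ 0.7000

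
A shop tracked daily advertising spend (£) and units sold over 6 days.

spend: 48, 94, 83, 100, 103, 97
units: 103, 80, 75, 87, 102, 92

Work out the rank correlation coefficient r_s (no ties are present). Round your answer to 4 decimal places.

0.0857

Rank spend: 1, 3, 2, 5, 6, 4
Rank units: 6, 2, 1, 3, 5, 4
d = rank(spend) − rank(units): -5, 1, 1, 2, 1, 0; Σd² = 32
ρ = 1 − 6Σd² / [n(n²−1)] = 1 − 6×32 / (6×35) = 1 − 192/210 ≈ 0.0857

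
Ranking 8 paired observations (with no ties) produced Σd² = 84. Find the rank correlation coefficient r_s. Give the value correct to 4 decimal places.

0.0000

ρ = 1 − 6Σd² / [n(n²−1)] = 1 − 6×84 / (8×63)
  = 1 − 504/504 = 1 − 1.00000 ≈ 0.0000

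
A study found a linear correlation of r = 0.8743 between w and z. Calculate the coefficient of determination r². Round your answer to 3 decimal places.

0.764

r² = (0.8743)² = 0.764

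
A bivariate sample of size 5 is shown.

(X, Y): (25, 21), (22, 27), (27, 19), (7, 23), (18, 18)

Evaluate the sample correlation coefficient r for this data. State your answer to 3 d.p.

n = 5, ΣX = 99, ΣY = 108, ΣX² = 2211, ΣY² = 2384, ΣXY = 2117
nΣXY − ΣXΣY = 10585 − 10692 = -107
nΣX² − (ΣX)² = 11055 − 9801 = 1254; nΣY² − (ΣY)² = 11920 − 11664 = 256
r = -107 / √(1254 × 256) = -107 / 566.5898 ≈ -0.189

-0.189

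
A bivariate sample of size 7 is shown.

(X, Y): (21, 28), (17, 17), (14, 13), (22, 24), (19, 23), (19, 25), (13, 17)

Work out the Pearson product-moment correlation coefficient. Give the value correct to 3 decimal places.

n = 7, ΣX = 125, ΣY = 147, ΣX² = 2301, ΣY² = 3261, ΣXY = 2720
nΣXY − ΣXΣY = 19040 − 18375 = 665
nΣX² − (ΣX)² = 16107 − 15625 = 482; nΣY² − (ΣY)² = 22827 − 21609 = 1218
r = 665 / √(482 × 1218) = 665 / 766.2088 ≈ 0.868

0.868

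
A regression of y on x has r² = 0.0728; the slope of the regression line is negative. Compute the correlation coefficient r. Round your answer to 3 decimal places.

-0.270

|r| = √0.0728 = 0.270
The association is negative, so r = −0.270.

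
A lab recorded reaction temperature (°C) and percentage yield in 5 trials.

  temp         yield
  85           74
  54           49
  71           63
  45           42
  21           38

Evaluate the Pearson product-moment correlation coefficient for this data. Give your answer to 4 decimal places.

n = 5, Σx = 276, Σy = 266, Σx² = 17648, Σy² = 15054, Σxy = 16097
nΣxy − ΣxΣy = 80485 − 73416 = 7069
nΣx² − (Σx)² = 88240 − 76176 = 12064; nΣy² − (Σy)² = 75270 − 70756 = 4514
r = 7069 / √(12064 × 4514) = 7069 / 7379.4916 ≈ 0.9579

0.9579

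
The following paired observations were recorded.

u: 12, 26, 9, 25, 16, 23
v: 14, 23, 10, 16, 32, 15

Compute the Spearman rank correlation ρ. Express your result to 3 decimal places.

0.657

Rank u: 2, 6, 1, 5, 3, 4
Rank v: 2, 5, 1, 4, 6, 3
d = rank(u) − rank(v): 0, 1, 0, 1, -3, 1; Σd² = 12
ρ = 1 − 6Σd² / [n(n²−1)] = 1 − 6×12 / (6×35) = 1 − 72/210 ≈ 0.657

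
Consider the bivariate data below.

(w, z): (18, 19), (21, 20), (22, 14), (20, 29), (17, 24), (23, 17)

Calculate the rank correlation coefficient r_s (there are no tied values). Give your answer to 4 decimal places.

-0.6571

Rank w: 2, 4, 5, 3, 1, 6
Rank z: 3, 4, 1, 6, 5, 2
d = rank(w) − rank(z): -1, 0, 4, -3, -4, 4; Σd² = 58
ρ = 1 − 6Σd² / [n(n²−1)] = 1 − 6×58 / (6×35) = 1 − 348/210 ≈ -0.6571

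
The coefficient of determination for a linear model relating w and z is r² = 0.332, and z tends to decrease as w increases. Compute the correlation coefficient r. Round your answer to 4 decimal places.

-0.5762

|r| = √0.332 = 0.5762
The association is negative, so r = −0.5762.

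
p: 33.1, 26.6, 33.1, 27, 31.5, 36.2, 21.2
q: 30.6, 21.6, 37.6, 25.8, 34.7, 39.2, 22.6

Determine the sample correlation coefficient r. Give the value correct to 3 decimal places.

0.891

n = 7, Σp = 208.7, Σq = 212.1, Σp² = 6379.91, Σq² = 6733.81, Σpq = 6519.79
nΣpq − ΣpΣq = 45638.53 − 44265.27 = 1373.26
nΣp² − (Σp)² = 44659.37 − 43555.69 = 1103.68; nΣq² − (Σq)² = 47136.67 − 44986.41 = 2150.26
r = 1373.26 / √(1103.68 × 2150.26) = 1373.26 / 1540.5191 ≈ 0.891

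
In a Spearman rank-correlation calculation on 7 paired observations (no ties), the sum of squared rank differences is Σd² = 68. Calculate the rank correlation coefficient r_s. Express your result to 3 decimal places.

ρ = 1 − 6Σd² / [n(n²−1)] = 1 − 6×68 / (7×48)
  = 1 − 408/336 = 1 − 1.2143 ≈ -0.214

-0.214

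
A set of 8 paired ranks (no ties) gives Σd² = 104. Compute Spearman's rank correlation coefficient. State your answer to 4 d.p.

ρ = 1 − 6Σd² / [n(n²−1)] = 1 − 6×104 / (8×63)
  = 1 − 624/504 = 1 − 1.23810 ≈ -0.2381

-0.2381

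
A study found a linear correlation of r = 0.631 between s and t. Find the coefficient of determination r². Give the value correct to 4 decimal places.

r² = (0.631)² = 0.3982

0.3982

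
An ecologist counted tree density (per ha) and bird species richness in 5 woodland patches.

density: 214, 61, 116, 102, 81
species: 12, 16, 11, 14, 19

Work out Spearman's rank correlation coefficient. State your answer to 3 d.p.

Rank density: 5, 1, 4, 3, 2
Rank species: 2, 4, 1, 3, 5
d = rank(density) − rank(species): 3, -3, 3, 0, -3; Σd² = 36
ρ = 1 − 6Σd² / [n(n²−1)] = 1 − 6×36 / (5×24) = 1 − 216/120 ≈ -0.800

-0.800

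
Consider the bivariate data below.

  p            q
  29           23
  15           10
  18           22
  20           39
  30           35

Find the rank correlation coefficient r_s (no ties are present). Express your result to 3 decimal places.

0.700

Rank p: 4, 1, 2, 3, 5
Rank q: 3, 1, 2, 5, 4
d = rank(p) − rank(q): 1, 0, 0, -2, 1; Σd² = 6
ρ = 1 − 6Σd² / [n(n²−1)] = 1 − 6×6 / (5×24) = 1 − 36/120 ≈ 0.700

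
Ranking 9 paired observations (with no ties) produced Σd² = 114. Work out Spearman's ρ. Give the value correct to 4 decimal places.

0.0500

ρ = 1 − 6Σd² / [n(n²−1)] = 1 − 6×114 / (9×80)
  = 1 − 684/720 = 1 − 0.95000 ≈ 0.0500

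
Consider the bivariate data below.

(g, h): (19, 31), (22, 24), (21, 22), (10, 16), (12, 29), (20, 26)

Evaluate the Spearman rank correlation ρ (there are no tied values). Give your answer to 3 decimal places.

-0.029

Rank g: 3, 6, 5, 1, 2, 4
Rank h: 6, 3, 2, 1, 5, 4
d = rank(g) − rank(h): -3, 3, 3, 0, -3, 0; Σd² = 36
ρ = 1 − 6Σd² / [n(n²−1)] = 1 − 6×36 / (6×35) = 1 − 216/210 ≈ -0.029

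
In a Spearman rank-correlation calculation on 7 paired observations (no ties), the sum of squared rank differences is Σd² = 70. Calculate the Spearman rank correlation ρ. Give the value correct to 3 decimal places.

-0.250

ρ = 1 − 6Σd² / [n(n²−1)] = 1 − 6×70 / (7×48)
  = 1 − 420/336 = 1 − 1.2500 ≈ -0.250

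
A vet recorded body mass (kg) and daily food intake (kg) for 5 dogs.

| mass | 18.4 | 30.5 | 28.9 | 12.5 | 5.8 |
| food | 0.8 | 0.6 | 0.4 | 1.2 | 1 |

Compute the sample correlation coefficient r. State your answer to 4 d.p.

-0.8602

n = 5, Σx = 96.1, Σy = 4, Σx² = 2293.91, Σy² = 3.6, Σxy = 65.38
nΣxy − ΣxΣy = 326.9 − 384.4 = -57.5
nΣx² − (Σx)² = 11469.55 − 9235.21 = 2234.34; nΣy² − (Σy)² = 18 − 16 = 2
r = -57.5 / √(2234.34 × 2) = -57.5 / 66.8482 ≈ -0.8602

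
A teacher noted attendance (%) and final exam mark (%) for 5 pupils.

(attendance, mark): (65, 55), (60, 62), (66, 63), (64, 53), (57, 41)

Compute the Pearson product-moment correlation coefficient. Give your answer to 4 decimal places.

0.6310

n = 5, Σx = 312, Σy = 274, Σx² = 19526, Σy² = 15328, Σxy = 17182
nΣxy − ΣxΣy = 85910 − 85488 = 422
nΣx² − (Σx)² = 97630 − 97344 = 286; nΣy² − (Σy)² = 76640 − 75076 = 1564
r = 422 / √(286 × 1564) = 422 / 668.8079 ≈ 0.6310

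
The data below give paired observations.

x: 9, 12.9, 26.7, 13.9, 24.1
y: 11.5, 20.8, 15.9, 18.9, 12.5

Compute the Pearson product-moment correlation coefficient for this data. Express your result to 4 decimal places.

n = 5, Σx = 86.6, Σy = 79.6, Σx² = 1734.32, Σy² = 1331.16, Σxy = 1360.31
nΣxy − ΣxΣy = 6801.55 − 6893.36 = -91.81
nΣx² − (Σx)² = 8671.6 − 7499.56 = 1172.04; nΣy² − (Σy)² = 6655.8 − 6336.16 = 319.64
r = -91.81 / √(1172.04 × 319.64) = -91.81 / 612.0710 ≈ -0.1500

-0.1500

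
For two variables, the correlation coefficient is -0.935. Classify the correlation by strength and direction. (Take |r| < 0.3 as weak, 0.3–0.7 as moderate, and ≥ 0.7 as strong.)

strong negative

r = -0.935 < 0 so the relationship is negative.
|r| = 0.935, which falls in the strong range.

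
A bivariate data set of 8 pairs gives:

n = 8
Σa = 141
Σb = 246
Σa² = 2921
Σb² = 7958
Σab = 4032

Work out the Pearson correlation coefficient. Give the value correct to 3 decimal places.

r = (nΣab − ΣaΣb) / √[(nΣa² − (Σa)²)(nΣb² − (Σb)²)]
Numerator: 8×4032 − 141×246 = -2430
Denominator: √[(23368 − 19881)(63664 − 60516)] = √[3487 × 3148] = 3313.1671
r = -2430 / 3313.1671 ≈ -0.733

-0.733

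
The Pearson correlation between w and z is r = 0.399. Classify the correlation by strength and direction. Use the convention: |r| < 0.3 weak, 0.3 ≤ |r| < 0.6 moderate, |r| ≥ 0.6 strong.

moderate positive

r = 0.399 > 0 so the relationship is positive.
|r| = 0.399, which falls in the moderate range.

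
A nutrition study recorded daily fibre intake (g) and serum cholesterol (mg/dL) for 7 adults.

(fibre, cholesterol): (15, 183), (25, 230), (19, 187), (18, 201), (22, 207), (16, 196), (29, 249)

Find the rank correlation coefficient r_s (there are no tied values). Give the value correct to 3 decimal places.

0.893

Rank fibre: 1, 6, 4, 3, 5, 2, 7
Rank cholesterol: 1, 6, 2, 4, 5, 3, 7
d = rank(fibre) − rank(cholesterol): 0, 0, 2, -1, 0, -1, 0; Σd² = 6
ρ = 1 − 6Σd² / [n(n²−1)] = 1 − 6×6 / (7×48) = 1 − 36/336 ≈ 0.893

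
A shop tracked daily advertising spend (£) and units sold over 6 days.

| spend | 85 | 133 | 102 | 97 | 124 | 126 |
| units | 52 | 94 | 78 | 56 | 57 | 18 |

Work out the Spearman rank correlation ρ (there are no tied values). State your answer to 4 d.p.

0.3714

Rank spend: 1, 6, 3, 2, 4, 5
Rank units: 2, 6, 5, 3, 4, 1
d = rank(spend) − rank(units): -1, 0, -2, -1, 0, 4; Σd² = 22
ρ = 1 − 6Σd² / [n(n²−1)] = 1 − 6×22 / (6×35) = 1 − 132/210 ≈ 0.3714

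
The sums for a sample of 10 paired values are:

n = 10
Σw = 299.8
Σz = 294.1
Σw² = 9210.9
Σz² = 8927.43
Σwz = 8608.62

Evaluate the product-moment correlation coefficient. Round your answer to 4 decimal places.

-0.8377

r = (nΣwz − ΣwΣz) / √[(nΣw² − (Σw)²)(nΣz² − (Σz)²)]
Numerator: 10×8608.62 − 299.8×294.1 = -2084.98
Denominator: √[(92109 − 89880.04)(89274.3 − 86494.81)] = √[2228.96 × 2779.49] = 2489.0504
r = -2084.98 / 2489.0504 ≈ -0.8377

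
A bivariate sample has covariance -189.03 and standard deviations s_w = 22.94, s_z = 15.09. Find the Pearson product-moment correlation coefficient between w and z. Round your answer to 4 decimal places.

-0.5461

r = Cov(w,z) / (s_w · s_z) = -189.03 / (22.94 × 15.09)
  = -189.03 / 346.1646 ≈ -0.5461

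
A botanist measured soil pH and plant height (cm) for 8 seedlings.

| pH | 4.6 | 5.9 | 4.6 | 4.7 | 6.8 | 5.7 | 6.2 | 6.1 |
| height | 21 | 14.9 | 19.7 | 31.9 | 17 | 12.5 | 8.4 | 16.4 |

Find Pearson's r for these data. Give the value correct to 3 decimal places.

-0.646

n = 8, Σx = 44.6, Σy = 141.8, Σx² = 253.6, Σy² = 2853.48, Σxy = 764.03
nΣxy − ΣxΣy = 6112.24 − 6324.28 = -212.04
nΣx² − (Σx)² = 2028.8 − 1989.16 = 39.64; nΣy² − (Σy)² = 22827.84 − 20107.24 = 2720.6
r = -212.04 / √(39.64 × 2720.6) = -212.04 / 328.3970 ≈ -0.646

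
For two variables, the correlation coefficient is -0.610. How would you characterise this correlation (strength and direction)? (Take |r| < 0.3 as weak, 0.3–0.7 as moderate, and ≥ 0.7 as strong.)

r = -0.610 < 0 so the relationship is negative.
|r| = 0.610, which falls in the moderate range.

moderate negative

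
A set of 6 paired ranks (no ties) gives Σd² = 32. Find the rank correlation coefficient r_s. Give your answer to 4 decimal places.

0.0857

ρ = 1 − 6Σd² / [n(n²−1)] = 1 − 6×32 / (6×35)
  = 1 − 192/210 = 1 − 0.91429 ≈ 0.0857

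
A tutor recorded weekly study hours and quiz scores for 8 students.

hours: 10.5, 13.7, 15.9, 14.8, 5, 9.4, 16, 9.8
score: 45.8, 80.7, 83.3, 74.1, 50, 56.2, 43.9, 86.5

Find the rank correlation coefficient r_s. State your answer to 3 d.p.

Rank hours: 4, 5, 7, 6, 1, 2, 8, 3
Rank score: 2, 6, 7, 5, 3, 4, 1, 8
d = rank(hours) − rank(score): 2, -1, 0, 1, -2, -2, 7, -5; Σd² = 88
ρ = 1 − 6Σd² / [n(n²−1)] = 1 − 6×88 / (8×63) = 1 − 528/504 ≈ -0.048

-0.048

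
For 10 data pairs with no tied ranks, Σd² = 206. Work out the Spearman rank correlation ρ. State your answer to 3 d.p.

ρ = 1 − 6Σd² / [n(n²−1)] = 1 − 6×206 / (10×99)
  = 1 − 1236/990 = 1 − 1.2485 ≈ -0.248

-0.248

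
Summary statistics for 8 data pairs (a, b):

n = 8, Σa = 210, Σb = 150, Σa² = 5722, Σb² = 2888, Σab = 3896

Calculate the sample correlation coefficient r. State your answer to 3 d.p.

-0.330

r = (nΣab − ΣaΣb) / √[(nΣa² − (Σa)²)(nΣb² − (Σb)²)]
Numerator: 8×3896 − 210×150 = -332
Denominator: √[(45776 − 44100)(23104 − 22500)] = √[1676 × 604] = 1006.1332
r = -332 / 1006.1332 ≈ -0.330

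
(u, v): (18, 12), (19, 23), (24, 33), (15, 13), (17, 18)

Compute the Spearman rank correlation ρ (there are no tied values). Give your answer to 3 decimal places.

Rank u: 3, 4, 5, 1, 2
Rank v: 1, 4, 5, 2, 3
d = rank(u) − rank(v): 2, 0, 0, -1, -1; Σd² = 6
ρ = 1 − 6Σd² / [n(n²−1)] = 1 − 6×6 / (5×24) = 1 − 36/120 ≈ 0.700

0.700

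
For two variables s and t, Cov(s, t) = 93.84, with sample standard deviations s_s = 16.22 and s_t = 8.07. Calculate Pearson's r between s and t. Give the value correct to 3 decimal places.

0.717

r = Cov(s,t) / (s_s · s_t) = 93.84 / (16.22 × 8.07)
  = 93.84 / 130.8954 ≈ 0.717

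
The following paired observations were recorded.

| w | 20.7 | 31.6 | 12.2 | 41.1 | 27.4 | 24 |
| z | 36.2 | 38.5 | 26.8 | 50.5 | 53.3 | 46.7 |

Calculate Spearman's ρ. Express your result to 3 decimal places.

Rank w: 2, 5, 1, 6, 4, 3
Rank z: 2, 3, 1, 5, 6, 4
d = rank(w) − rank(z): 0, 2, 0, 1, -2, -1; Σd² = 10
ρ = 1 − 6Σd² / [n(n²−1)] = 1 − 6×10 / (6×35) = 1 − 60/210 ≈ 0.714

0.714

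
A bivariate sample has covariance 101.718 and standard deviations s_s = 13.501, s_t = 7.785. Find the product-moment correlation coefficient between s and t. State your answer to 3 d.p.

0.968

r = Cov(s,t) / (s_s · s_t) = 101.718 / (13.501 × 7.785)
  = 101.718 / 105.1053 ≈ 0.968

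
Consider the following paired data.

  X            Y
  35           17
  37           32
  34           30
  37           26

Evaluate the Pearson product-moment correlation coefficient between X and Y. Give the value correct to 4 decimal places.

0.2422

n = 4, ΣX = 143, ΣY = 105, ΣX² = 5119, ΣY² = 2889, ΣXY = 3761
nΣXY − ΣXΣY = 15044 − 15015 = 29
nΣX² − (ΣX)² = 20476 − 20449 = 27; nΣY² − (ΣY)² = 11556 − 11025 = 531
r = 29 / √(27 × 531) = 29 / 119.7372 ≈ 0.2422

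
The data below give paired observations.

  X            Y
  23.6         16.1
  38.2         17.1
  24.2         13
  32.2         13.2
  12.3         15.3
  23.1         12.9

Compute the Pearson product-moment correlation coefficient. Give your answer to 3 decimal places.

n = 6, ΣX = 153.6, ΣY = 87.6, ΣX² = 4323.58, ΣY² = 1295.36, ΣXY = 2259
nΣXY − ΣXΣY = 13554 − 13455.36 = 98.64
nΣX² − (ΣX)² = 25941.48 − 23592.96 = 2348.52; nΣY² − (ΣY)² = 7772.16 − 7673.76 = 98.4
r = 98.64 / √(2348.52 × 98.4) = 98.64 / 480.7228 ≈ 0.205

0.205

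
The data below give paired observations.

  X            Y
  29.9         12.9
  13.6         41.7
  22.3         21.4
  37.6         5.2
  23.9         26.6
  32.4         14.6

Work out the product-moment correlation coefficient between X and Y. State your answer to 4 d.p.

-0.9667

n = 6, ΣX = 159.7, ΣY = 122.4, ΣX² = 4610.99, ΣY² = 3311.02, ΣXY = 2734.35
nΣXY − ΣXΣY = 16406.1 − 19547.28 = -3141.18
nΣX² − (ΣX)² = 27665.94 − 25504.09 = 2161.85; nΣY² − (ΣY)² = 19866.12 − 14981.76 = 4884.36
r = -3141.18 / √(2161.85 × 4884.36) = -3141.18 / 3249.5005 ≈ -0.9667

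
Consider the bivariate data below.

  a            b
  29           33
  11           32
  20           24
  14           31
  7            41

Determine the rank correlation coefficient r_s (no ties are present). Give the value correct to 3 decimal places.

-0.400

Rank a: 5, 2, 4, 3, 1
Rank b: 4, 3, 1, 2, 5
d = rank(a) − rank(b): 1, -1, 3, 1, -4; Σd² = 28
ρ = 1 − 6Σd² / [n(n²−1)] = 1 − 6×28 / (5×24) = 1 − 168/120 ≈ -0.400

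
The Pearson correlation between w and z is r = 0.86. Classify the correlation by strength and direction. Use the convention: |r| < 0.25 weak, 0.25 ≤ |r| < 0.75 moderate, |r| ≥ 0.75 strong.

strong positive

r = 0.86 > 0 so the relationship is positive.
|r| = 0.86, which falls in the strong range.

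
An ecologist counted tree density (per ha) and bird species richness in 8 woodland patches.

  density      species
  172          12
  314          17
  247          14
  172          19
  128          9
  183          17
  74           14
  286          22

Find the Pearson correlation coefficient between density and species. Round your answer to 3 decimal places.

0.557

n = 8, Σx = 1576, Σy = 124, Σx² = 355918, Σy² = 2040, Σxy = 25719
nΣxy − ΣxΣy = 205752 − 195424 = 10328
nΣx² − (Σx)² = 2847344 − 2483776 = 363568; nΣy² − (Σy)² = 16320 − 15376 = 944
r = 10328 / √(363568 × 944) = 10328 / 18525.8790 ≈ 0.557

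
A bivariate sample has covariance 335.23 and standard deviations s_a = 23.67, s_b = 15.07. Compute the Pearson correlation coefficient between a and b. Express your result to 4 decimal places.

r = Cov(a,b) / (s_a · s_b) = 335.23 / (23.67 × 15.07)
  = 335.23 / 356.7069 ≈ 0.9398

0.9398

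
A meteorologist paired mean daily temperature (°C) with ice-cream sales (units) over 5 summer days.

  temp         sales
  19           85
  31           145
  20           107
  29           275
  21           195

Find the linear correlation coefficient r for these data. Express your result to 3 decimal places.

n = 5, Σx = 120, Σy = 807, Σx² = 3004, Σy² = 153349, Σxy = 20320
nΣxy − ΣxΣy = 101600 − 96840 = 4760
nΣx² − (Σx)² = 15020 − 14400 = 620; nΣy² − (Σy)² = 766745 − 651249 = 115496
r = 4760 / √(620 × 115496) = 4760 / 8462.1227 ≈ 0.563

0.563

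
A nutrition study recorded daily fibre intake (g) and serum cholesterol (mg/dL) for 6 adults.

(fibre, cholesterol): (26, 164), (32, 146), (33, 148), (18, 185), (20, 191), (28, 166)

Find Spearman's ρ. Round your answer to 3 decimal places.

-0.829

Rank fibre: 3, 5, 6, 1, 2, 4
Rank cholesterol: 3, 1, 2, 5, 6, 4
d = rank(fibre) − rank(cholesterol): 0, 4, 4, -4, -4, 0; Σd² = 64
ρ = 1 − 6Σd² / [n(n²−1)] = 1 − 6×64 / (6×35) = 1 − 384/210 ≈ -0.829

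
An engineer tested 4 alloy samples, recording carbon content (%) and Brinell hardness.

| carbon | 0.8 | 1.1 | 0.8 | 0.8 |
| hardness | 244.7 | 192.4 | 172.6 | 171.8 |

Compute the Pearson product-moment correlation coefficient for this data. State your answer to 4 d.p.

-0.0579

n = 4, Σx = 3.5, Σy = 781.5, Σx² = 3.13, Σy² = 156201.85, Σxy = 682.92
nΣxy − ΣxΣy = 2731.68 − 2735.25 = -3.57
nΣx² − (Σx)² = 12.52 − 12.25 = 0.27; nΣy² − (Σy)² = 624807.4 − 610742.25 = 14065.15
r = -3.57 / √(0.27 × 14065.15) = -3.57 / 61.6246 ≈ -0.0579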